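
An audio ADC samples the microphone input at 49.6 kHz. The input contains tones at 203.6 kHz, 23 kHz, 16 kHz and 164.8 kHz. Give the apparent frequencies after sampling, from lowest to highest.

5.2 kHz, 16 kHz, 23 kHz

fs/2 = 24.8 kHz.
203.6 kHz mod fs = 5.2 kHz.
5.2 kHz ≤ fs/2 = 24.8 kHz, appears at 5.2 kHz.
23 kHz ≤ fs/2 = 24.8 kHz, passes unchanged.
16 kHz ≤ fs/2 = 24.8 kHz, passes unchanged.
164.8 kHz mod fs = 16 kHz.
16 kHz ≤ fs/2 = 24.8 kHz, appears at 16 kHz.
Distinct values: {5.2 kHz, 16 kHz, 23 kHz}.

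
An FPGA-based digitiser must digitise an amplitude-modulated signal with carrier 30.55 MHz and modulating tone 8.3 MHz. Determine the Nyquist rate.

77.7 MHz

AM sidebands sit at fc ± fm = 22.25 MHz and 38.85 MHz.
Highest-frequency component: 38.85 MHz.
Nyquist rate = 2 × 38.85 MHz = 77.7 MHz.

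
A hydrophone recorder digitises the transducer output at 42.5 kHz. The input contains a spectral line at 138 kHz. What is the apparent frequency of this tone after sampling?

10.5 kHz

138 kHz mod fs = 10.5 kHz.
10.5 kHz ≤ fs/2 = 21.25 kHz, appears at 10.5 kHz.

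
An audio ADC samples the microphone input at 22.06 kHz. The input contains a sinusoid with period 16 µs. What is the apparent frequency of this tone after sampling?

3.68 kHz

T = 16 µs → f = 1/T = 62.5 kHz.
62.5 kHz mod fs = 18.38 kHz.
18.38 kHz > fs/2 = 11.03 kHz, folds to fs − 18.38 kHz = 3.68 kHz.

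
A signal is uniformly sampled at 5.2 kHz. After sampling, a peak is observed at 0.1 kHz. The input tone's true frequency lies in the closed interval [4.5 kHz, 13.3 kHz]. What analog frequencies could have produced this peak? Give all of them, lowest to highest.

Frequencies that alias to 0.1 kHz are k·fs ± 0.1 kHz for integer k ≥ 0.
k=0: 0.1 kHz.
k=1: 5.1 kHz, 5.3 kHz.
k=2: 10.3 kHz, 10.5 kHz.
k=3: 15.5 kHz, 15.7 kHz.
Within [4.5 kHz, 13.3 kHz]: 5.1 kHz, 5.3 kHz, 10.3 kHz, 10.5 kHz.

5.1 kHz, 5.3 kHz, 10.3 kHz, 10.5 kHz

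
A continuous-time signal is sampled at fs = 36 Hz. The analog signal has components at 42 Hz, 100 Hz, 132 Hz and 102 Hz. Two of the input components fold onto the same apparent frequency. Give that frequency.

6 Hz

fs/2 = 18 Hz.
42 Hz mod fs = 6 Hz.
6 Hz ≤ fs/2 = 18 Hz, appears at 6 Hz.
100 Hz mod fs = 28 Hz.
28 Hz > fs/2 = 18 Hz, folds to fs − 28 Hz = 8 Hz.
132 Hz mod fs = 24 Hz.
24 Hz > fs/2 = 18 Hz, folds to fs − 24 Hz = 12 Hz.
102 Hz mod fs = 30 Hz.
30 Hz > fs/2 = 18 Hz, folds to fs − 30 Hz = 6 Hz.
42 Hz and 102 Hz both map to 6 Hz.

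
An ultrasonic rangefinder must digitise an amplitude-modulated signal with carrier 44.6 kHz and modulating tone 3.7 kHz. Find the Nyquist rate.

AM sidebands sit at fc ± fm = 40.9 kHz and 48.3 kHz.
Highest-frequency component: 48.3 kHz.
Nyquist rate = 2 × 48.3 kHz = 96.6 kHz.

96.6 kHz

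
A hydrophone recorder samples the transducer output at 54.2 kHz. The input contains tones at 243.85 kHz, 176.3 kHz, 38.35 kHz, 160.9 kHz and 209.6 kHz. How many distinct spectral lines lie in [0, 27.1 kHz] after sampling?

fs/2 = 27.1 kHz.
243.85 kHz mod fs = 27.05 kHz.
27.05 kHz ≤ fs/2 = 27.1 kHz, appears at 27.05 kHz.
176.3 kHz mod fs = 13.7 kHz.
13.7 kHz ≤ fs/2 = 27.1 kHz, appears at 13.7 kHz.
38.35 kHz > fs/2 = 27.1 kHz, folds to fs − 38.35 kHz = 15.85 kHz.
160.9 kHz mod fs = 52.5 kHz.
52.5 kHz > fs/2 = 27.1 kHz, folds to fs − 52.5 kHz = 1.7 kHz.
209.6 kHz mod fs = 47 kHz.
47 kHz > fs/2 = 27.1 kHz, folds to fs − 47 kHz = 7.2 kHz.
Distinct values: {1.7 kHz, 7.2 kHz, 13.7 kHz, 15.85 kHz, 27.05 kHz} → 5.

5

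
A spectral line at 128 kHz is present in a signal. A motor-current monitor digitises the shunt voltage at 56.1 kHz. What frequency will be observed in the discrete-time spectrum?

128 kHz mod fs = 15.8 kHz.
15.8 kHz ≤ fs/2 = 28.05 kHz, appears at 15.8 kHz.

15.8 kHz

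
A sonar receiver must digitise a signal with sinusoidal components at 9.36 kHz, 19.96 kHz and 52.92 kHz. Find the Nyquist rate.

Highest-frequency component: 52.92 kHz.
Nyquist rate = 2 × 52.92 kHz = 105.84 kHz.

105.84 kHz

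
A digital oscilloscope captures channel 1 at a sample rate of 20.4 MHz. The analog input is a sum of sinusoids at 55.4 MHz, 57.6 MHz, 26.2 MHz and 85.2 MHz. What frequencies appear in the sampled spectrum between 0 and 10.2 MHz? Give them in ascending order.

3.6 MHz, 5.8 MHz

fs/2 = 10.2 MHz.
55.4 MHz mod fs = 14.6 MHz.
14.6 MHz > fs/2 = 10.2 MHz, folds to fs − 14.6 MHz = 5.8 MHz.
57.6 MHz mod fs = 16.8 MHz.
16.8 MHz > fs/2 = 10.2 MHz, folds to fs − 16.8 MHz = 3.6 MHz.
26.2 MHz mod fs = 5.8 MHz.
5.8 MHz ≤ fs/2 = 10.2 MHz, appears at 5.8 MHz.
85.2 MHz mod fs = 3.6 MHz.
3.6 MHz ≤ fs/2 = 10.2 MHz, appears at 3.6 MHz.
Distinct values: {3.6 MHz, 5.8 MHz}.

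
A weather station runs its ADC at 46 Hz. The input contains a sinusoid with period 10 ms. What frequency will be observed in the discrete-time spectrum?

8 Hz

T = 10 ms → f = 1/T = 100 Hz.
100 Hz mod fs = 8 Hz.
8 Hz ≤ fs/2 = 23 Hz, appears at 8 Hz.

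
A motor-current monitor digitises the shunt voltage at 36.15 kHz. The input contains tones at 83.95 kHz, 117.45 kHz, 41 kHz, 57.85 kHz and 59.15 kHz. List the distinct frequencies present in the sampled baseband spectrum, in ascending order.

fs/2 = 18.075 kHz.
83.95 kHz mod fs = 11.65 kHz.
11.65 kHz ≤ fs/2 = 18.075 kHz, appears at 11.65 kHz.
117.45 kHz mod fs = 9 kHz.
9 kHz ≤ fs/2 = 18.075 kHz, appears at 9 kHz.
41 kHz mod fs = 4.85 kHz.
4.85 kHz ≤ fs/2 = 18.075 kHz, appears at 4.85 kHz.
57.85 kHz mod fs = 21.7 kHz.
21.7 kHz > fs/2 = 18.075 kHz, folds to fs − 21.7 kHz = 14.45 kHz.
59.15 kHz mod fs = 23 kHz.
23 kHz > fs/2 = 18.075 kHz, folds to fs − 23 kHz = 13.15 kHz.
Distinct values: {4.85 kHz, 9 kHz, 11.65 kHz, 13.15 kHz, 14.45 kHz}.

4.85 kHz, 9 kHz, 11.65 kHz, 13.15 kHz, 14.45 kHz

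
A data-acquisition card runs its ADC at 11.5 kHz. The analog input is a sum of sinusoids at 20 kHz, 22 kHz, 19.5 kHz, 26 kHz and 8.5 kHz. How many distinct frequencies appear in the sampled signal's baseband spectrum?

3

fs/2 = 5.75 kHz.
20 kHz mod fs = 8.5 kHz.
8.5 kHz > fs/2 = 5.75 kHz, folds to fs − 8.5 kHz = 3 kHz.
22 kHz mod fs = 10.5 kHz.
10.5 kHz > fs/2 = 5.75 kHz, folds to fs − 10.5 kHz = 1 kHz.
19.5 kHz mod fs = 8 kHz.
8 kHz > fs/2 = 5.75 kHz, folds to fs − 8 kHz = 3.5 kHz.
26 kHz mod fs = 3 kHz.
3 kHz ≤ fs/2 = 5.75 kHz, appears at 3 kHz.
8.5 kHz > fs/2 = 5.75 kHz, folds to fs − 8.5 kHz = 3 kHz.
Distinct values: {1 kHz, 3 kHz, 3.5 kHz} → 3.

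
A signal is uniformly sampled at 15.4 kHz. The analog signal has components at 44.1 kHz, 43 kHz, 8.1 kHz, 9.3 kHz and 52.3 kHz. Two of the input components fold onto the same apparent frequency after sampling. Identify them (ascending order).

9.3 kHz, 52.3 kHz

fs/2 = 7.7 kHz.
44.1 kHz mod fs = 13.3 kHz.
13.3 kHz > fs/2 = 7.7 kHz, folds to fs − 13.3 kHz = 2.1 kHz.
43 kHz mod fs = 12.2 kHz.
12.2 kHz > fs/2 = 7.7 kHz, folds to fs − 12.2 kHz = 3.2 kHz.
8.1 kHz > fs/2 = 7.7 kHz, folds to fs − 8.1 kHz = 7.3 kHz.
9.3 kHz > fs/2 = 7.7 kHz, folds to fs − 9.3 kHz = 6.1 kHz.
52.3 kHz mod fs = 6.1 kHz.
6.1 kHz ≤ fs/2 = 7.7 kHz, appears at 6.1 kHz.
9.3 kHz and 52.3 kHz both map to 6.1 kHz.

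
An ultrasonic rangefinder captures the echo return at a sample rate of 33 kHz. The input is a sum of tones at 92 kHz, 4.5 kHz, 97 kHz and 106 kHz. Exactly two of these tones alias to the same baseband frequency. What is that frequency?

fs/2 = 16.5 kHz.
92 kHz mod fs = 26 kHz.
26 kHz > fs/2 = 16.5 kHz, folds to fs − 26 kHz = 7 kHz.
4.5 kHz ≤ fs/2 = 16.5 kHz, passes unchanged.
97 kHz mod fs = 31 kHz.
31 kHz > fs/2 = 16.5 kHz, folds to fs − 31 kHz = 2 kHz.
106 kHz mod fs = 7 kHz.
7 kHz ≤ fs/2 = 16.5 kHz, appears at 7 kHz.
92 kHz and 106 kHz both map to 7 kHz.

7 kHz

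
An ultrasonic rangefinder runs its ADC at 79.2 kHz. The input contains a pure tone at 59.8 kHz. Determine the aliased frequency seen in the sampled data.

59.8 kHz > fs/2 = 39.6 kHz, folds to fs − 59.8 kHz = 19.4 kHz.

19.4 kHz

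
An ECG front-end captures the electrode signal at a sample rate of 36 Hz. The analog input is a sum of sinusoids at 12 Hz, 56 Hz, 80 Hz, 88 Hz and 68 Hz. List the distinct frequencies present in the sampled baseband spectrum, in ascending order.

4 Hz, 8 Hz, 12 Hz, 16 Hz

fs/2 = 18 Hz.
12 Hz ≤ fs/2 = 18 Hz, passes unchanged.
56 Hz mod fs = 20 Hz.
20 Hz > fs/2 = 18 Hz, folds to fs − 20 Hz = 16 Hz.
80 Hz mod fs = 8 Hz.
8 Hz ≤ fs/2 = 18 Hz, appears at 8 Hz.
88 Hz mod fs = 16 Hz.
16 Hz ≤ fs/2 = 18 Hz, appears at 16 Hz.
68 Hz mod fs = 32 Hz.
32 Hz > fs/2 = 18 Hz, folds to fs − 32 Hz = 4 Hz.
Distinct values: {4 Hz, 8 Hz, 12 Hz, 16 Hz}.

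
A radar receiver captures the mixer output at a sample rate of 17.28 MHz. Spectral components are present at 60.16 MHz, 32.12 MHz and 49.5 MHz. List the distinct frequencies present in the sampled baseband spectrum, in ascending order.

fs/2 = 8.64 MHz.
60.16 MHz mod fs = 8.32 MHz.
8.32 MHz ≤ fs/2 = 8.64 MHz, appears at 8.32 MHz.
32.12 MHz mod fs = 14.84 MHz.
14.84 MHz > fs/2 = 8.64 MHz, folds to fs − 14.84 MHz = 2.44 MHz.
49.5 MHz mod fs = 14.94 MHz.
14.94 MHz > fs/2 = 8.64 MHz, folds to fs − 14.94 MHz = 2.34 MHz.
Distinct values: {2.34 MHz, 2.44 MHz, 8.32 MHz}.

2.34 MHz, 2.44 MHz, 8.32 MHz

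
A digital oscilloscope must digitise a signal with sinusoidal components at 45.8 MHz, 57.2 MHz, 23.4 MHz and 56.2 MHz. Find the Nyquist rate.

Highest-frequency component: 57.2 MHz.
Nyquist rate = 2 × 57.2 MHz = 114.4 MHz.

114.4 MHz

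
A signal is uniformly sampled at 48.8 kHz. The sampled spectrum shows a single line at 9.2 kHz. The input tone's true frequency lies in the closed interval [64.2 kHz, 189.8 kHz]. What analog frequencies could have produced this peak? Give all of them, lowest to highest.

88.4 kHz, 106.8 kHz, 137.2 kHz, 155.6 kHz, 186 kHz

Frequencies that alias to 9.2 kHz are k·fs ± 9.2 kHz for integer k ≥ 0.
k=0: 9.2 kHz.
k=1: 39.6 kHz, 58 kHz.
k=2: 88.4 kHz, 106.8 kHz.
k=3: 137.2 kHz, 155.6 kHz.
k=4: 186 kHz, 204.4 kHz.
k=5: 234.8 kHz, 253.2 kHz.
Within [64.2 kHz, 189.8 kHz]: 88.4 kHz, 106.8 kHz, 137.2 kHz, 155.6 kHz, 186 kHz.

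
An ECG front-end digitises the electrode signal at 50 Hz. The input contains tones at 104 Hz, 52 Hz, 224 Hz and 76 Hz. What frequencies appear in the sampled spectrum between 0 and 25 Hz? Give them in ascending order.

2 Hz, 4 Hz, 24 Hz

fs/2 = 25 Hz.
104 Hz mod fs = 4 Hz.
4 Hz ≤ fs/2 = 25 Hz, appears at 4 Hz.
52 Hz mod fs = 2 Hz.
2 Hz ≤ fs/2 = 25 Hz, appears at 2 Hz.
224 Hz mod fs = 24 Hz.
24 Hz ≤ fs/2 = 25 Hz, appears at 24 Hz.
76 Hz mod fs = 26 Hz.
26 Hz > fs/2 = 25 Hz, folds to fs − 26 Hz = 24 Hz.
Distinct values: {2 Hz, 4 Hz, 24 Hz}.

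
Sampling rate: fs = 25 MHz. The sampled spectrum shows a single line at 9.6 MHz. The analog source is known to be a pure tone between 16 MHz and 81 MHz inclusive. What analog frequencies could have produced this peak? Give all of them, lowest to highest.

34.6 MHz, 40.4 MHz, 59.6 MHz, 65.4 MHz

Frequencies that alias to 9.6 MHz are k·fs ± 9.6 MHz for integer k ≥ 0.
k=0: 9.6 MHz.
k=1: 15.4 MHz, 34.6 MHz.
k=2: 40.4 MHz, 59.6 MHz.
k=3: 65.4 MHz, 84.6 MHz.
k=4: 90.4 MHz, 109.6 MHz.
Within [16 MHz, 81 MHz]: 34.6 MHz, 40.4 MHz, 59.6 MHz, 65.4 MHz.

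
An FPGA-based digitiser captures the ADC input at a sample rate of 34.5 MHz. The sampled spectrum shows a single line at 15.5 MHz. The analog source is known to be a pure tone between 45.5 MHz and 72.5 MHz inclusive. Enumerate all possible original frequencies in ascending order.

50 MHz, 53.5 MHz

Frequencies that alias to 15.5 MHz are k·fs ± 15.5 MHz for integer k ≥ 0.
k=0: 15.5 MHz.
k=1: 19 MHz, 50 MHz.
k=2: 53.5 MHz, 84.5 MHz.
k=3: 88 MHz, 119 MHz.
Within [45.5 MHz, 72.5 MHz]: 50 MHz, 53.5 MHz.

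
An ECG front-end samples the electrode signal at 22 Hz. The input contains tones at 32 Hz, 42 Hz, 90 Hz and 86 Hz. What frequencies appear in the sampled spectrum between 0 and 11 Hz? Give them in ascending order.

2 Hz, 10 Hz

fs/2 = 11 Hz.
32 Hz mod fs = 10 Hz.
10 Hz ≤ fs/2 = 11 Hz, appears at 10 Hz.
42 Hz mod fs = 20 Hz.
20 Hz > fs/2 = 11 Hz, folds to fs − 20 Hz = 2 Hz.
90 Hz mod fs = 2 Hz.
2 Hz ≤ fs/2 = 11 Hz, appears at 2 Hz.
86 Hz mod fs = 20 Hz.
20 Hz > fs/2 = 11 Hz, folds to fs − 20 Hz = 2 Hz.
Distinct values: {2 Hz, 10 Hz}.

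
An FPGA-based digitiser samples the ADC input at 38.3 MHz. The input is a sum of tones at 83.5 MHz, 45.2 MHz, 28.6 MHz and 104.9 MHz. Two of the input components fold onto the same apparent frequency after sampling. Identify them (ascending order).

fs/2 = 19.15 MHz.
83.5 MHz mod fs = 6.9 MHz.
6.9 MHz ≤ fs/2 = 19.15 MHz, appears at 6.9 MHz.
45.2 MHz mod fs = 6.9 MHz.
6.9 MHz ≤ fs/2 = 19.15 MHz, appears at 6.9 MHz.
28.6 MHz > fs/2 = 19.15 MHz, folds to fs − 28.6 MHz = 9.7 MHz.
104.9 MHz mod fs = 28.3 MHz.
28.3 MHz > fs/2 = 19.15 MHz, folds to fs − 28.3 MHz = 10 MHz.
45.2 MHz and 83.5 MHz both map to 6.9 MHz.

45.2 MHz, 83.5 MHz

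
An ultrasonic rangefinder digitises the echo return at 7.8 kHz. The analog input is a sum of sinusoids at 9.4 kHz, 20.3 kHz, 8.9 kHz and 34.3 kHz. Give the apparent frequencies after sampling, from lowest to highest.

1.1 kHz, 1.6 kHz, 3.1 kHz

fs/2 = 3.9 kHz.
9.4 kHz mod fs = 1.6 kHz.
1.6 kHz ≤ fs/2 = 3.9 kHz, appears at 1.6 kHz.
20.3 kHz mod fs = 4.7 kHz.
4.7 kHz > fs/2 = 3.9 kHz, folds to fs − 4.7 kHz = 3.1 kHz.
8.9 kHz mod fs = 1.1 kHz.
1.1 kHz ≤ fs/2 = 3.9 kHz, appears at 1.1 kHz.
34.3 kHz mod fs = 3.1 kHz.
3.1 kHz ≤ fs/2 = 3.9 kHz, appears at 3.1 kHz.
Distinct values: {1.1 kHz, 1.6 kHz, 3.1 kHz}.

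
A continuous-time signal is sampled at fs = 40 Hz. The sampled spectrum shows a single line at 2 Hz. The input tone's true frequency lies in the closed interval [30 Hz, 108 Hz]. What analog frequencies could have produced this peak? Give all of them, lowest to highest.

38 Hz, 42 Hz, 78 Hz, 82 Hz

Frequencies that alias to 2 Hz are k·fs ± 2 Hz for integer k ≥ 0.
k=0: 2 Hz.
k=1: 38 Hz, 42 Hz.
k=2: 78 Hz, 82 Hz.
k=3: 118 Hz, 122 Hz.
Within [30 Hz, 108 Hz]: 38 Hz, 42 Hz, 78 Hz, 82 Hz.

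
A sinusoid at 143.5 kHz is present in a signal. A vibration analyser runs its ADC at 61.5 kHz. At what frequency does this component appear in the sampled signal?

143.5 kHz mod fs = 20.5 kHz.
20.5 kHz ≤ fs/2 = 30.75 kHz, appears at 20.5 kHz.

20.5 kHz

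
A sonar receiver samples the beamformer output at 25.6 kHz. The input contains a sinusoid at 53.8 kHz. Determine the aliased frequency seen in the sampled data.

53.8 kHz mod fs = 2.6 kHz.
2.6 kHz ≤ fs/2 = 12.8 kHz, appears at 2.6 kHz.

2.6 kHz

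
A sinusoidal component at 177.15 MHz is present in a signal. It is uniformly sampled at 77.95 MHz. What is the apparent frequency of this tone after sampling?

177.15 MHz mod fs = 21.25 MHz.
21.25 MHz ≤ fs/2 = 38.975 MHz, appears at 21.25 MHz.

21.25 MHz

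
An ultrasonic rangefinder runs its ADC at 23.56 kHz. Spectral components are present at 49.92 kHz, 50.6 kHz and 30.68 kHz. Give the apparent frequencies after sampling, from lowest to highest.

2.8 kHz, 3.48 kHz, 7.12 kHz

fs/2 = 11.78 kHz.
49.92 kHz mod fs = 2.8 kHz.
2.8 kHz ≤ fs/2 = 11.78 kHz, appears at 2.8 kHz.
50.6 kHz mod fs = 3.48 kHz.
3.48 kHz ≤ fs/2 = 11.78 kHz, appears at 3.48 kHz.
30.68 kHz mod fs = 7.12 kHz.
7.12 kHz ≤ fs/2 = 11.78 kHz, appears at 7.12 kHz.
Distinct values: {2.8 kHz, 3.48 kHz, 7.12 kHz}.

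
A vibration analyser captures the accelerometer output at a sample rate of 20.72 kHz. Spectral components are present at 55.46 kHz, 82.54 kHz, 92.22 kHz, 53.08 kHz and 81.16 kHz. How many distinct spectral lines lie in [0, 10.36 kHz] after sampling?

5

fs/2 = 10.36 kHz.
55.46 kHz mod fs = 14.02 kHz.
14.02 kHz > fs/2 = 10.36 kHz, folds to fs − 14.02 kHz = 6.7 kHz.
82.54 kHz mod fs = 20.38 kHz.
20.38 kHz > fs/2 = 10.36 kHz, folds to fs − 20.38 kHz = 0.34 kHz.
92.22 kHz mod fs = 9.34 kHz.
9.34 kHz ≤ fs/2 = 10.36 kHz, appears at 9.34 kHz.
53.08 kHz mod fs = 11.64 kHz.
11.64 kHz > fs/2 = 10.36 kHz, folds to fs − 11.64 kHz = 9.08 kHz.
81.16 kHz mod fs = 19 kHz.
19 kHz > fs/2 = 10.36 kHz, folds to fs − 19 kHz = 1.72 kHz.
Distinct values: {0.34 kHz, 1.72 kHz, 6.7 kHz, 9.08 kHz, 9.34 kHz} → 5.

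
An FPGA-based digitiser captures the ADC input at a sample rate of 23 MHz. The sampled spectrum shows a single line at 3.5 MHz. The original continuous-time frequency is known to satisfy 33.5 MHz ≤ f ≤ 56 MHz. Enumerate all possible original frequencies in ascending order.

Frequencies that alias to 3.5 MHz are k·fs ± 3.5 MHz for integer k ≥ 0.
k=0: 3.5 MHz.
k=1: 19.5 MHz, 26.5 MHz.
k=2: 42.5 MHz, 49.5 MHz.
k=3: 65.5 MHz, 72.5 MHz.
Within [33.5 MHz, 56 MHz]: 42.5 MHz, 49.5 MHz.

42.5 MHz, 49.5 MHz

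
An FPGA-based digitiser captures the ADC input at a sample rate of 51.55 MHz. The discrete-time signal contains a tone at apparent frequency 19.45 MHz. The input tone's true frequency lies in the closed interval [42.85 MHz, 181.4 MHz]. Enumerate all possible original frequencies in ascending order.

71 MHz, 83.65 MHz, 122.55 MHz, 135.2 MHz, 174.1 MHz

Frequencies that alias to 19.45 MHz are k·fs ± 19.45 MHz for integer k ≥ 0.
k=0: 19.45 MHz.
k=1: 32.1 MHz, 71 MHz.
k=2: 83.65 MHz, 122.55 MHz.
k=3: 135.2 MHz, 174.1 MHz.
k=4: 186.75 MHz, 225.65 MHz.
Within [42.85 MHz, 181.4 MHz]: 71 MHz, 83.65 MHz, 122.55 MHz, 135.2 MHz, 174.1 MHz.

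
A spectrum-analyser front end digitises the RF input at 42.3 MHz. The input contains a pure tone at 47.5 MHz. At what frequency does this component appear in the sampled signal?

47.5 MHz mod fs = 5.2 MHz.
5.2 MHz ≤ fs/2 = 21.15 MHz, appears at 5.2 MHz.

5.2 MHz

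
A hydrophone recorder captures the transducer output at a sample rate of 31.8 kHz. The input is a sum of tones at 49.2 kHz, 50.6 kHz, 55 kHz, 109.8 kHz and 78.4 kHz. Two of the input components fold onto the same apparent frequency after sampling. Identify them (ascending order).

49.2 kHz, 109.8 kHz

fs/2 = 15.9 kHz.
49.2 kHz mod fs = 17.4 kHz.
17.4 kHz > fs/2 = 15.9 kHz, folds to fs − 17.4 kHz = 14.4 kHz.
50.6 kHz mod fs = 18.8 kHz.
18.8 kHz > fs/2 = 15.9 kHz, folds to fs − 18.8 kHz = 13 kHz.
55 kHz mod fs = 23.2 kHz.
23.2 kHz > fs/2 = 15.9 kHz, folds to fs − 23.2 kHz = 8.6 kHz.
109.8 kHz mod fs = 14.4 kHz.
14.4 kHz ≤ fs/2 = 15.9 kHz, appears at 14.4 kHz.
78.4 kHz mod fs = 14.8 kHz.
14.8 kHz ≤ fs/2 = 15.9 kHz, appears at 14.8 kHz.
49.2 kHz and 109.8 kHz both map to 14.4 kHz.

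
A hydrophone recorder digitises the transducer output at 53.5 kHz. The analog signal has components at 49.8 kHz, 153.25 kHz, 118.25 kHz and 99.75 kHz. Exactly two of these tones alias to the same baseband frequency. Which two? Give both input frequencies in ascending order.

99.75 kHz, 153.25 kHz

fs/2 = 26.75 kHz.
49.8 kHz > fs/2 = 26.75 kHz, folds to fs − 49.8 kHz = 3.7 kHz.
153.25 kHz mod fs = 46.25 kHz.
46.25 kHz > fs/2 = 26.75 kHz, folds to fs − 46.25 kHz = 7.25 kHz.
118.25 kHz mod fs = 11.25 kHz.
11.25 kHz ≤ fs/2 = 26.75 kHz, appears at 11.25 kHz.
99.75 kHz mod fs = 46.25 kHz.
46.25 kHz > fs/2 = 26.75 kHz, folds to fs − 46.25 kHz = 7.25 kHz.
99.75 kHz and 153.25 kHz both map to 7.25 kHz.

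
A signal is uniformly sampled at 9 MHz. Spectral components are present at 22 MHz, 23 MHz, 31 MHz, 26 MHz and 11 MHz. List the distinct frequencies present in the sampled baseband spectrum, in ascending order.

fs/2 = 4.5 MHz.
22 MHz mod fs = 4 MHz.
4 MHz ≤ fs/2 = 4.5 MHz, appears at 4 MHz.
23 MHz mod fs = 5 MHz.
5 MHz > fs/2 = 4.5 MHz, folds to fs − 5 MHz = 4 MHz.
31 MHz mod fs = 4 MHz.
4 MHz ≤ fs/2 = 4.5 MHz, appears at 4 MHz.
26 MHz mod fs = 8 MHz.
8 MHz > fs/2 = 4.5 MHz, folds to fs − 8 MHz = 1 MHz.
11 MHz mod fs = 2 MHz.
2 MHz ≤ fs/2 = 4.5 MHz, appears at 2 MHz.
Distinct values: {1 MHz, 2 MHz, 4 MHz}.

1 MHz, 2 MHz, 4 MHz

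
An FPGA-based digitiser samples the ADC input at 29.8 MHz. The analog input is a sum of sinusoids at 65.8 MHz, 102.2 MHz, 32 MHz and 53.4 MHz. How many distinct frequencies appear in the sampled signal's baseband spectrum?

fs/2 = 14.9 MHz.
65.8 MHz mod fs = 6.2 MHz.
6.2 MHz ≤ fs/2 = 14.9 MHz, appears at 6.2 MHz.
102.2 MHz mod fs = 12.8 MHz.
12.8 MHz ≤ fs/2 = 14.9 MHz, appears at 12.8 MHz.
32 MHz mod fs = 2.2 MHz.
2.2 MHz ≤ fs/2 = 14.9 MHz, appears at 2.2 MHz.
53.4 MHz mod fs = 23.6 MHz.
23.6 MHz > fs/2 = 14.9 MHz, folds to fs − 23.6 MHz = 6.2 MHz.
Distinct values: {2.2 MHz, 6.2 MHz, 12.8 MHz} → 3.

3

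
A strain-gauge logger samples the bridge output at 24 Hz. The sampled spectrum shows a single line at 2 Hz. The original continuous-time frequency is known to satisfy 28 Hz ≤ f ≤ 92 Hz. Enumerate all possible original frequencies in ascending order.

Frequencies that alias to 2 Hz are k·fs ± 2 Hz for integer k ≥ 0.
k=0: 2 Hz.
k=1: 22 Hz, 26 Hz.
k=2: 46 Hz, 50 Hz.
k=3: 70 Hz, 74 Hz.
k=4: 94 Hz, 98 Hz.
Within [28 Hz, 92 Hz]: 46 Hz, 50 Hz, 70 Hz, 74 Hz.

46 Hz, 50 Hz, 70 Hz, 74 Hz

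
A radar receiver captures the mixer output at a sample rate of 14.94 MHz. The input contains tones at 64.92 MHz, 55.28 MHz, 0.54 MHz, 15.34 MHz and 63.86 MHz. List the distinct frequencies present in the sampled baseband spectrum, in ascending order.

0.4 MHz, 0.54 MHz, 4.1 MHz, 4.48 MHz, 5.16 MHz

fs/2 = 7.47 MHz.
64.92 MHz mod fs = 5.16 MHz.
5.16 MHz ≤ fs/2 = 7.47 MHz, appears at 5.16 MHz.
55.28 MHz mod fs = 10.46 MHz.
10.46 MHz > fs/2 = 7.47 MHz, folds to fs − 10.46 MHz = 4.48 MHz.
0.54 MHz ≤ fs/2 = 7.47 MHz, passes unchanged.
15.34 MHz mod fs = 0.4 MHz.
0.4 MHz ≤ fs/2 = 7.47 MHz, appears at 0.4 MHz.
63.86 MHz mod fs = 4.1 MHz.
4.1 MHz ≤ fs/2 = 7.47 MHz, appears at 4.1 MHz.
Distinct values: {0.4 MHz, 0.54 MHz, 4.1 MHz, 4.48 MHz, 5.16 MHz}.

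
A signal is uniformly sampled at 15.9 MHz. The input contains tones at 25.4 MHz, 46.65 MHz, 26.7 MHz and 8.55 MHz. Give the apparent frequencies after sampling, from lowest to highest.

1.05 MHz, 5.1 MHz, 6.4 MHz, 7.35 MHz

fs/2 = 7.95 MHz.
25.4 MHz mod fs = 9.5 MHz.
9.5 MHz > fs/2 = 7.95 MHz, folds to fs − 9.5 MHz = 6.4 MHz.
46.65 MHz mod fs = 14.85 MHz.
14.85 MHz > fs/2 = 7.95 MHz, folds to fs − 14.85 MHz = 1.05 MHz.
26.7 MHz mod fs = 10.8 MHz.
10.8 MHz > fs/2 = 7.95 MHz, folds to fs − 10.8 MHz = 5.1 MHz.
8.55 MHz > fs/2 = 7.95 MHz, folds to fs − 8.55 MHz = 7.35 MHz.
Distinct values: {1.05 MHz, 5.1 MHz, 6.4 MHz, 7.35 MHz}.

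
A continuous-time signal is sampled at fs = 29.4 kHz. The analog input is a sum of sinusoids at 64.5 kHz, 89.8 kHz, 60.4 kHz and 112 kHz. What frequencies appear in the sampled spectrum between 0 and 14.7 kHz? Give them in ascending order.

1.6 kHz, 5.6 kHz, 5.7 kHz

fs/2 = 14.7 kHz.
64.5 kHz mod fs = 5.7 kHz.
5.7 kHz ≤ fs/2 = 14.7 kHz, appears at 5.7 kHz.
89.8 kHz mod fs = 1.6 kHz.
1.6 kHz ≤ fs/2 = 14.7 kHz, appears at 1.6 kHz.
60.4 kHz mod fs = 1.6 kHz.
1.6 kHz ≤ fs/2 = 14.7 kHz, appears at 1.6 kHz.
112 kHz mod fs = 23.8 kHz.
23.8 kHz > fs/2 = 14.7 kHz, folds to fs − 23.8 kHz = 5.6 kHz.
Distinct values: {1.6 kHz, 5.6 kHz, 5.7 kHz}.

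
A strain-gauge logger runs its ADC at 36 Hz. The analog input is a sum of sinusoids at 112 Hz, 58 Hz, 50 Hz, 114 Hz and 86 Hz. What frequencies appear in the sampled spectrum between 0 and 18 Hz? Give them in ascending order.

4 Hz, 6 Hz, 14 Hz

fs/2 = 18 Hz.
112 Hz mod fs = 4 Hz.
4 Hz ≤ fs/2 = 18 Hz, appears at 4 Hz.
58 Hz mod fs = 22 Hz.
22 Hz > fs/2 = 18 Hz, folds to fs − 22 Hz = 14 Hz.
50 Hz mod fs = 14 Hz.
14 Hz ≤ fs/2 = 18 Hz, appears at 14 Hz.
114 Hz mod fs = 6 Hz.
6 Hz ≤ fs/2 = 18 Hz, appears at 6 Hz.
86 Hz mod fs = 14 Hz.
14 Hz ≤ fs/2 = 18 Hz, appears at 14 Hz.
Distinct values: {4 Hz, 6 Hz, 14 Hz}.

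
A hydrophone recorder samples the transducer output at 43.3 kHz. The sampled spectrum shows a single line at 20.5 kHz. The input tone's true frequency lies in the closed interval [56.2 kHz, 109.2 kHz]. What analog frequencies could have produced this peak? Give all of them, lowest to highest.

63.8 kHz, 66.1 kHz, 107.1 kHz

Frequencies that alias to 20.5 kHz are k·fs ± 20.5 kHz for integer k ≥ 0.
k=0: 20.5 kHz.
k=1: 22.8 kHz, 63.8 kHz.
k=2: 66.1 kHz, 107.1 kHz.
k=3: 109.4 kHz, 150.4 kHz.
Within [56.2 kHz, 109.2 kHz]: 63.8 kHz, 66.1 kHz, 107.1 kHz.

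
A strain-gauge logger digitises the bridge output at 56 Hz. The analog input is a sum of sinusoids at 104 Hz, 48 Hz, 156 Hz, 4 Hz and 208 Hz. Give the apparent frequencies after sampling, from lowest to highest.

fs/2 = 28 Hz.
104 Hz mod fs = 48 Hz.
48 Hz > fs/2 = 28 Hz, folds to fs − 48 Hz = 8 Hz.
48 Hz > fs/2 = 28 Hz, folds to fs − 48 Hz = 8 Hz.
156 Hz mod fs = 44 Hz.
44 Hz > fs/2 = 28 Hz, folds to fs − 44 Hz = 12 Hz.
4 Hz ≤ fs/2 = 28 Hz, passes unchanged.
208 Hz mod fs = 40 Hz.
40 Hz > fs/2 = 28 Hz, folds to fs − 40 Hz = 16 Hz.
Distinct values: {4 Hz, 8 Hz, 12 Hz, 16 Hz}.

4 Hz, 8 Hz, 12 Hz, 16 Hz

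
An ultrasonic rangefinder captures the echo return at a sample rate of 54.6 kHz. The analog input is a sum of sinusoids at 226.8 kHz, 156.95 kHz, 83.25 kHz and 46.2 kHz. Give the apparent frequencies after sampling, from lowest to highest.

6.85 kHz, 8.4 kHz, 25.95 kHz

fs/2 = 27.3 kHz.
226.8 kHz mod fs = 8.4 kHz.
8.4 kHz ≤ fs/2 = 27.3 kHz, appears at 8.4 kHz.
156.95 kHz mod fs = 47.75 kHz.
47.75 kHz > fs/2 = 27.3 kHz, folds to fs − 47.75 kHz = 6.85 kHz.
83.25 kHz mod fs = 28.65 kHz.
28.65 kHz > fs/2 = 27.3 kHz, folds to fs − 28.65 kHz = 25.95 kHz.
46.2 kHz > fs/2 = 27.3 kHz, folds to fs − 46.2 kHz = 8.4 kHz.
Distinct values: {6.85 kHz, 8.4 kHz, 25.95 kHz}.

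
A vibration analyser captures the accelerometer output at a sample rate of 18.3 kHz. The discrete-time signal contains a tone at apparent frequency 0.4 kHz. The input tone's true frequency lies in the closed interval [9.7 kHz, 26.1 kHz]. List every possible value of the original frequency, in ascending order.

17.9 kHz, 18.7 kHz

Frequencies that alias to 0.4 kHz are k·fs ± 0.4 kHz for integer k ≥ 0.
k=0: 0.4 kHz.
k=1: 17.9 kHz, 18.7 kHz.
k=2: 36.2 kHz, 37 kHz.
Within [9.7 kHz, 26.1 kHz]: 17.9 kHz, 18.7 kHz.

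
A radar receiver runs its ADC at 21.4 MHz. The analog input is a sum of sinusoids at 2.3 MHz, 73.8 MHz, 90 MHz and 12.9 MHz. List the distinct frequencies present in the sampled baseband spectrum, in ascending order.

fs/2 = 10.7 MHz.
2.3 MHz ≤ fs/2 = 10.7 MHz, passes unchanged.
73.8 MHz mod fs = 9.6 MHz.
9.6 MHz ≤ fs/2 = 10.7 MHz, appears at 9.6 MHz.
90 MHz mod fs = 4.4 MHz.
4.4 MHz ≤ fs/2 = 10.7 MHz, appears at 4.4 MHz.
12.9 MHz > fs/2 = 10.7 MHz, folds to fs − 12.9 MHz = 8.5 MHz.
Distinct values: {2.3 MHz, 4.4 MHz, 8.5 MHz, 9.6 MHz}.

2.3 MHz, 4.4 MHz, 8.5 MHz, 9.6 MHz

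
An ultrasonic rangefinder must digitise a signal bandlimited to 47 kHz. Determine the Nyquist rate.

94 kHz

Nyquist rate = 2 × 47 kHz = 94 kHz.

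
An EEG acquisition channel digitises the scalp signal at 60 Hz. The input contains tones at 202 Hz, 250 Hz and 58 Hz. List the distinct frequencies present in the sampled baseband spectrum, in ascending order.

2 Hz, 10 Hz, 22 Hz

fs/2 = 30 Hz.
202 Hz mod fs = 22 Hz.
22 Hz ≤ fs/2 = 30 Hz, appears at 22 Hz.
250 Hz mod fs = 10 Hz.
10 Hz ≤ fs/2 = 30 Hz, appears at 10 Hz.
58 Hz > fs/2 = 30 Hz, folds to fs − 58 Hz = 2 Hz.
Distinct values: {2 Hz, 10 Hz, 22 Hz}.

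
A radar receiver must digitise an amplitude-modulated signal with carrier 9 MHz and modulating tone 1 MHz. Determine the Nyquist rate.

AM sidebands sit at fc ± fm = 8 MHz and 10 MHz.
Highest-frequency component: 10 MHz.
Nyquist rate = 2 × 10 MHz = 20 MHz.

20 MHz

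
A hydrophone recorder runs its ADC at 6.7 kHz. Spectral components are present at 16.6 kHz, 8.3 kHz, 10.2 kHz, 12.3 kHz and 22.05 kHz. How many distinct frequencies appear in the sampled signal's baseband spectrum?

fs/2 = 3.35 kHz.
16.6 kHz mod fs = 3.2 kHz.
3.2 kHz ≤ fs/2 = 3.35 kHz, appears at 3.2 kHz.
8.3 kHz mod fs = 1.6 kHz.
1.6 kHz ≤ fs/2 = 3.35 kHz, appears at 1.6 kHz.
10.2 kHz mod fs = 3.5 kHz.
3.5 kHz > fs/2 = 3.35 kHz, folds to fs − 3.5 kHz = 3.2 kHz.
12.3 kHz mod fs = 5.6 kHz.
5.6 kHz > fs/2 = 3.35 kHz, folds to fs − 5.6 kHz = 1.1 kHz.
22.05 kHz mod fs = 1.95 kHz.
1.95 kHz ≤ fs/2 = 3.35 kHz, appears at 1.95 kHz.
Distinct values: {1.1 kHz, 1.6 kHz, 1.95 kHz, 3.2 kHz} → 4.

4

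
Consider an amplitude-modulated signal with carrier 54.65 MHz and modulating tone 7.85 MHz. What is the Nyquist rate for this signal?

125 MHz

AM sidebands sit at fc ± fm = 46.8 MHz and 62.5 MHz.
Highest-frequency component: 62.5 MHz.
Nyquist rate = 2 × 62.5 MHz = 125 MHz.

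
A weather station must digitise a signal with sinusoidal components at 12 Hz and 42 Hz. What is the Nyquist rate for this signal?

Highest-frequency component: 42 Hz.
Nyquist rate = 2 × 42 Hz = 84 Hz.

84 Hz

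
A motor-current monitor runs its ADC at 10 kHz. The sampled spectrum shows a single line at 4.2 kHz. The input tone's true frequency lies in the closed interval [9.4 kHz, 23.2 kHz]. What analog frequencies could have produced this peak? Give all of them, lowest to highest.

14.2 kHz, 15.8 kHz

Frequencies that alias to 4.2 kHz are k·fs ± 4.2 kHz for integer k ≥ 0.
k=0: 4.2 kHz.
k=1: 5.8 kHz, 14.2 kHz.
k=2: 15.8 kHz, 24.2 kHz.
k=3: 25.8 kHz, 34.2 kHz.
Within [9.4 kHz, 23.2 kHz]: 14.2 kHz, 15.8 kHz.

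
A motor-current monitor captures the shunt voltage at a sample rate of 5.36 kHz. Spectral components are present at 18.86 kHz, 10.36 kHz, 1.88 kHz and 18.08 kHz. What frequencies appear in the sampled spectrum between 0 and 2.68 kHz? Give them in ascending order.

fs/2 = 2.68 kHz.
18.86 kHz mod fs = 2.78 kHz.
2.78 kHz > fs/2 = 2.68 kHz, folds to fs − 2.78 kHz = 2.58 kHz.
10.36 kHz mod fs = 5 kHz.
5 kHz > fs/2 = 2.68 kHz, folds to fs − 5 kHz = 0.36 kHz.
1.88 kHz ≤ fs/2 = 2.68 kHz, passes unchanged.
18.08 kHz mod fs = 2 kHz.
2 kHz ≤ fs/2 = 2.68 kHz, appears at 2 kHz.
Distinct values: {0.36 kHz, 1.88 kHz, 2 kHz, 2.58 kHz}.

0.36 kHz, 1.88 kHz, 2 kHz, 2.58 kHz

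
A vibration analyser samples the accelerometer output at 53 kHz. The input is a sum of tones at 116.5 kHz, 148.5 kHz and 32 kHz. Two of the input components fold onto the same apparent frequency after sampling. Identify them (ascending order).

fs/2 = 26.5 kHz.
116.5 kHz mod fs = 10.5 kHz.
10.5 kHz ≤ fs/2 = 26.5 kHz, appears at 10.5 kHz.
148.5 kHz mod fs = 42.5 kHz.
42.5 kHz > fs/2 = 26.5 kHz, folds to fs − 42.5 kHz = 10.5 kHz.
32 kHz > fs/2 = 26.5 kHz, folds to fs − 32 kHz = 21 kHz.
116.5 kHz and 148.5 kHz both map to 10.5 kHz.

116.5 kHz, 148.5 kHz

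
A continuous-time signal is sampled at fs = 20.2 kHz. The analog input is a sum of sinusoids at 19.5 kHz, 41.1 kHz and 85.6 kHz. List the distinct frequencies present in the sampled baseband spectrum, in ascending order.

fs/2 = 10.1 kHz.
19.5 kHz > fs/2 = 10.1 kHz, folds to fs − 19.5 kHz = 0.7 kHz.
41.1 kHz mod fs = 0.7 kHz.
0.7 kHz ≤ fs/2 = 10.1 kHz, appears at 0.7 kHz.
85.6 kHz mod fs = 4.8 kHz.
4.8 kHz ≤ fs/2 = 10.1 kHz, appears at 4.8 kHz.
Distinct values: {0.7 kHz, 4.8 kHz}.

0.7 kHz, 4.8 kHz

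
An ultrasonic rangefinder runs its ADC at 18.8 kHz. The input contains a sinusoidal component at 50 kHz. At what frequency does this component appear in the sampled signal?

6.4 kHz

50 kHz mod fs = 12.4 kHz.
12.4 kHz > fs/2 = 9.4 kHz, folds to fs − 12.4 kHz = 6.4 kHz.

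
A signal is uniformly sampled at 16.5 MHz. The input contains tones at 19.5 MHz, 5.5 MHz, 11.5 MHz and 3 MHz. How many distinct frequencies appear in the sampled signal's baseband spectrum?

fs/2 = 8.25 MHz.
19.5 MHz mod fs = 3 MHz.
3 MHz ≤ fs/2 = 8.25 MHz, appears at 3 MHz.
5.5 MHz ≤ fs/2 = 8.25 MHz, passes unchanged.
11.5 MHz > fs/2 = 8.25 MHz, folds to fs − 11.5 MHz = 5 MHz.
3 MHz ≤ fs/2 = 8.25 MHz, passes unchanged.
Distinct values: {3 MHz, 5 MHz, 5.5 MHz} → 3.

3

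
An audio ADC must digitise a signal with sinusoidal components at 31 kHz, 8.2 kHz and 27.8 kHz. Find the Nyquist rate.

Highest-frequency component: 31 kHz.
Nyquist rate = 2 × 31 kHz = 62 kHz.

62 kHz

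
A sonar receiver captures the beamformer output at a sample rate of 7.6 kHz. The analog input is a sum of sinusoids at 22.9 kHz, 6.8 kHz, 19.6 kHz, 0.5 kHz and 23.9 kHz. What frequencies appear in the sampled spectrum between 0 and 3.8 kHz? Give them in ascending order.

fs/2 = 3.8 kHz.
22.9 kHz mod fs = 0.1 kHz.
0.1 kHz ≤ fs/2 = 3.8 kHz, appears at 0.1 kHz.
6.8 kHz > fs/2 = 3.8 kHz, folds to fs − 6.8 kHz = 0.8 kHz.
19.6 kHz mod fs = 4.4 kHz.
4.4 kHz > fs/2 = 3.8 kHz, folds to fs − 4.4 kHz = 3.2 kHz.
0.5 kHz ≤ fs/2 = 3.8 kHz, passes unchanged.
23.9 kHz mod fs = 1.1 kHz.
1.1 kHz ≤ fs/2 = 3.8 kHz, appears at 1.1 kHz.
Distinct values: {0.1 kHz, 0.5 kHz, 0.8 kHz, 1.1 kHz, 3.2 kHz}.

0.1 kHz, 0.5 kHz, 0.8 kHz, 1.1 kHz, 3.2 kHz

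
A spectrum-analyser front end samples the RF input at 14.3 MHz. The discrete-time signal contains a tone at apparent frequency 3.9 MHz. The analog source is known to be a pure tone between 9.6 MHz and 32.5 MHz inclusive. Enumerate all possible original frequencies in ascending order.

Frequencies that alias to 3.9 MHz are k·fs ± 3.9 MHz for integer k ≥ 0.
k=0: 3.9 MHz.
k=1: 10.4 MHz, 18.2 MHz.
k=2: 24.7 MHz, 32.5 MHz.
k=3: 39 MHz, 46.8 MHz.
Within [9.6 MHz, 32.5 MHz]: 10.4 MHz, 18.2 MHz, 24.7 MHz, 32.5 MHz.

10.4 MHz, 18.2 MHz, 24.7 MHz, 32.5 MHz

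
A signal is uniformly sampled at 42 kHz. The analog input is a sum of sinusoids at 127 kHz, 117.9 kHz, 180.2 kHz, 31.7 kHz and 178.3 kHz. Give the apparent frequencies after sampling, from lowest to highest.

1 kHz, 8.1 kHz, 10.3 kHz, 12.2 kHz

fs/2 = 21 kHz.
127 kHz mod fs = 1 kHz.
1 kHz ≤ fs/2 = 21 kHz, appears at 1 kHz.
117.9 kHz mod fs = 33.9 kHz.
33.9 kHz > fs/2 = 21 kHz, folds to fs − 33.9 kHz = 8.1 kHz.
180.2 kHz mod fs = 12.2 kHz.
12.2 kHz ≤ fs/2 = 21 kHz, appears at 12.2 kHz.
31.7 kHz > fs/2 = 21 kHz, folds to fs − 31.7 kHz = 10.3 kHz.
178.3 kHz mod fs = 10.3 kHz.
10.3 kHz ≤ fs/2 = 21 kHz, appears at 10.3 kHz.
Distinct values: {1 kHz, 8.1 kHz, 10.3 kHz, 12.2 kHz}.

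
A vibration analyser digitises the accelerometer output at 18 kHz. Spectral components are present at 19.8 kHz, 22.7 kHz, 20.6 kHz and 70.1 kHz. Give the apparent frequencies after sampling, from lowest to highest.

1.8 kHz, 1.9 kHz, 2.6 kHz, 4.7 kHz

fs/2 = 9 kHz.
19.8 kHz mod fs = 1.8 kHz.
1.8 kHz ≤ fs/2 = 9 kHz, appears at 1.8 kHz.
22.7 kHz mod fs = 4.7 kHz.
4.7 kHz ≤ fs/2 = 9 kHz, appears at 4.7 kHz.
20.6 kHz mod fs = 2.6 kHz.
2.6 kHz ≤ fs/2 = 9 kHz, appears at 2.6 kHz.
70.1 kHz mod fs = 16.1 kHz.
16.1 kHz > fs/2 = 9 kHz, folds to fs − 16.1 kHz = 1.9 kHz.
Distinct values: {1.8 kHz, 1.9 kHz, 2.6 kHz, 4.7 kHz}.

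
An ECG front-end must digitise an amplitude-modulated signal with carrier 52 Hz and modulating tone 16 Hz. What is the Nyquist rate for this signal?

136 Hz

AM sidebands sit at fc ± fm = 36 Hz and 68 Hz.
Highest-frequency component: 68 Hz.
Nyquist rate = 2 × 68 Hz = 136 Hz.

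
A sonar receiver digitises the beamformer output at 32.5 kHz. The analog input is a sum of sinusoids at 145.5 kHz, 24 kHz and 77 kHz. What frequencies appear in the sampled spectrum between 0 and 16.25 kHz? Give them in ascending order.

8.5 kHz, 12 kHz, 15.5 kHz

fs/2 = 16.25 kHz.
145.5 kHz mod fs = 15.5 kHz.
15.5 kHz ≤ fs/2 = 16.25 kHz, appears at 15.5 kHz.
24 kHz > fs/2 = 16.25 kHz, folds to fs − 24 kHz = 8.5 kHz.
77 kHz mod fs = 12 kHz.
12 kHz ≤ fs/2 = 16.25 kHz, appears at 12 kHz.
Distinct values: {8.5 kHz, 12 kHz, 15.5 kHz}.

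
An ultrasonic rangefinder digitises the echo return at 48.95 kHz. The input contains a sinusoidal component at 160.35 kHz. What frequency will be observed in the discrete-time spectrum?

160.35 kHz mod fs = 13.5 kHz.
13.5 kHz ≤ fs/2 = 24.475 kHz, appears at 13.5 kHz.

13.5 kHz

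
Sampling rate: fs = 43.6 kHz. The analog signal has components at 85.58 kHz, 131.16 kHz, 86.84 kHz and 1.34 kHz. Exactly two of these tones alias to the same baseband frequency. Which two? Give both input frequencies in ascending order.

86.84 kHz, 131.16 kHz

fs/2 = 21.8 kHz.
85.58 kHz mod fs = 41.98 kHz.
41.98 kHz > fs/2 = 21.8 kHz, folds to fs − 41.98 kHz = 1.62 kHz.
131.16 kHz mod fs = 0.36 kHz.
0.36 kHz ≤ fs/2 = 21.8 kHz, appears at 0.36 kHz.
86.84 kHz mod fs = 43.24 kHz.
43.24 kHz > fs/2 = 21.8 kHz, folds to fs − 43.24 kHz = 0.36 kHz.
1.34 kHz ≤ fs/2 = 21.8 kHz, passes unchanged.
86.84 kHz and 131.16 kHz both map to 0.36 kHz.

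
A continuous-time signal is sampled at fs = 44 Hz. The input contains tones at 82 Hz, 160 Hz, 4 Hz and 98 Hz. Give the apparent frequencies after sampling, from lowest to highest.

fs/2 = 22 Hz.
82 Hz mod fs = 38 Hz.
38 Hz > fs/2 = 22 Hz, folds to fs − 38 Hz = 6 Hz.
160 Hz mod fs = 28 Hz.
28 Hz > fs/2 = 22 Hz, folds to fs − 28 Hz = 16 Hz.
4 Hz ≤ fs/2 = 22 Hz, passes unchanged.
98 Hz mod fs = 10 Hz.
10 Hz ≤ fs/2 = 22 Hz, appears at 10 Hz.
Distinct values: {4 Hz, 6 Hz, 10 Hz, 16 Hz}.

4 Hz, 6 Hz, 10 Hz, 16 Hz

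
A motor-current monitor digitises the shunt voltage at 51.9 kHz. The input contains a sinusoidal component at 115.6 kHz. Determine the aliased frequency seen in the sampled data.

11.8 kHz

115.6 kHz mod fs = 11.8 kHz.
11.8 kHz ≤ fs/2 = 25.95 kHz, appears at 11.8 kHz.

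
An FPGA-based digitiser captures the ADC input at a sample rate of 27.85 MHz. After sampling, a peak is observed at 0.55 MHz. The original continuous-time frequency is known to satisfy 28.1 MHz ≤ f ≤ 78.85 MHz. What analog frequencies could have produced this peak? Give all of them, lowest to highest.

28.4 MHz, 55.15 MHz, 56.25 MHz

Frequencies that alias to 0.55 MHz are k·fs ± 0.55 MHz for integer k ≥ 0.
k=0: 0.55 MHz.
k=1: 27.3 MHz, 28.4 MHz.
k=2: 55.15 MHz, 56.25 MHz.
k=3: 83 MHz, 84.1 MHz.
Within [28.1 MHz, 78.85 MHz]: 28.4 MHz, 55.15 MHz, 56.25 MHz.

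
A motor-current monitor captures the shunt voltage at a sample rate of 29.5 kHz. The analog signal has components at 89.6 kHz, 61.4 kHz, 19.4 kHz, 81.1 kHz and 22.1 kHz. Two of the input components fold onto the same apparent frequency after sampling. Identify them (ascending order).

fs/2 = 14.75 kHz.
89.6 kHz mod fs = 1.1 kHz.
1.1 kHz ≤ fs/2 = 14.75 kHz, appears at 1.1 kHz.
61.4 kHz mod fs = 2.4 kHz.
2.4 kHz ≤ fs/2 = 14.75 kHz, appears at 2.4 kHz.
19.4 kHz > fs/2 = 14.75 kHz, folds to fs − 19.4 kHz = 10.1 kHz.
81.1 kHz mod fs = 22.1 kHz.
22.1 kHz > fs/2 = 14.75 kHz, folds to fs − 22.1 kHz = 7.4 kHz.
22.1 kHz > fs/2 = 14.75 kHz, folds to fs − 22.1 kHz = 7.4 kHz.
22.1 kHz and 81.1 kHz both map to 7.4 kHz.

22.1 kHz, 81.1 kHz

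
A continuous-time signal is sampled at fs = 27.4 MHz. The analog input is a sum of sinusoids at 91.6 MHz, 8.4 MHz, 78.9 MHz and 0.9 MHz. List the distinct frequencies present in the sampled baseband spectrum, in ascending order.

fs/2 = 13.7 MHz.
91.6 MHz mod fs = 9.4 MHz.
9.4 MHz ≤ fs/2 = 13.7 MHz, appears at 9.4 MHz.
8.4 MHz ≤ fs/2 = 13.7 MHz, passes unchanged.
78.9 MHz mod fs = 24.1 MHz.
24.1 MHz > fs/2 = 13.7 MHz, folds to fs − 24.1 MHz = 3.3 MHz.
0.9 MHz ≤ fs/2 = 13.7 MHz, passes unchanged.
Distinct values: {0.9 MHz, 3.3 MHz, 8.4 MHz, 9.4 MHz}.

0.9 MHz, 3.3 MHz, 8.4 MHz, 9.4 MHz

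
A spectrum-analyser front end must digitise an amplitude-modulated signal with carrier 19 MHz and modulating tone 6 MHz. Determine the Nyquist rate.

50 MHz

AM sidebands sit at fc ± fm = 13 MHz and 25 MHz.
Highest-frequency component: 25 MHz.
Nyquist rate = 2 × 25 MHz = 50 MHz.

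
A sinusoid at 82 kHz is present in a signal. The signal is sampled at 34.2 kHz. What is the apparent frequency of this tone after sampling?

82 kHz mod fs = 13.6 kHz.
13.6 kHz ≤ fs/2 = 17.1 kHz, appears at 13.6 kHz.

13.6 kHz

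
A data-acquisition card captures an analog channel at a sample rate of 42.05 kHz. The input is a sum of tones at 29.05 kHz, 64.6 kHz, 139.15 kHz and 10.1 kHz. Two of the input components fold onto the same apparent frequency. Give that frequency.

13 kHz

fs/2 = 21.025 kHz.
29.05 kHz > fs/2 = 21.025 kHz, folds to fs − 29.05 kHz = 13 kHz.
64.6 kHz mod fs = 22.55 kHz.
22.55 kHz > fs/2 = 21.025 kHz, folds to fs − 22.55 kHz = 19.5 kHz.
139.15 kHz mod fs = 13 kHz.
13 kHz ≤ fs/2 = 21.025 kHz, appears at 13 kHz.
10.1 kHz ≤ fs/2 = 21.025 kHz, passes unchanged.
29.05 kHz and 139.15 kHz both map to 13 kHz.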